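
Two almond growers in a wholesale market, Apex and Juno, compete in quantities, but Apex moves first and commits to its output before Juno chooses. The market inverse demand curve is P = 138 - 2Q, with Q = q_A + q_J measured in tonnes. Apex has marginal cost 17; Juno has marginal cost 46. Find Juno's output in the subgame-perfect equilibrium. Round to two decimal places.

Solve by backward induction. Given q_A, the follower Juno maximises π_J = (138 - 2q_A - 2q_J)q_J - 46q_J.
∂π_J/∂q_J = 92 - 2q_A - 4q_J = 0 gives the reaction function q_J = (92 - 2q_A)/4.
The leader anticipates this reaction. Substituting into P = 138 - 2Q gives P = 92 - q_A, so π_A = (92 - q_A)q_A - 17q_A.
The leader's first-order condition 75 - 2q_A = 0 yields q_A = 75/2.
Then q_J = (92 - 2·(75/2))/4 = 17/4.

4.25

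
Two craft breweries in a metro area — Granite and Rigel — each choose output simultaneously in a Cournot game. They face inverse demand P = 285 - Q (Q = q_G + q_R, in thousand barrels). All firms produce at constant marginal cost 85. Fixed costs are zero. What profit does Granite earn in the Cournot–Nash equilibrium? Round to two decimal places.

4444.44

A representative firm's profit is π_i = q_i(285 - Q) - 85q_i.
First-order condition (treating rivals' output as given): 200 - 2q_i - q_j = 0.
With identical firms every q_j equals q_i, so q_j = q_i and 200 = 3q_i, giving q_i = 200/3.
Price P = 285 - 400/3 = 455/3.
Granite's profit: (455/3 - 85)·(200/3) = 4444.4444.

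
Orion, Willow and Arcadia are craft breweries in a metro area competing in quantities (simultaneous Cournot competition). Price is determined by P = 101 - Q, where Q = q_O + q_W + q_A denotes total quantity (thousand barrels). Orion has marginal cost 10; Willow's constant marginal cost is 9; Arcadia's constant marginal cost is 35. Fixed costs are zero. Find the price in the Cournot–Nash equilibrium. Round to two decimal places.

Orion's profit: π_O = (101 - Q)q_O - (10q_O). Setting ∂π_O/∂q_O = 0: 91 - 2q_O - (q_W + q_A) = 0.
Willow's first-order condition: 92 - 2q_W - (q_O + q_A) = 0.
Arcadia's profit: π_A = (101 - Q)q_A - (35q_A). Setting ∂π_A/∂q_A = 0: 66 - 2q_A - (q_O + q_W) = 0.
Adding the 3 conditions: 249 − 2Q − 2Q = 0, i.e. Q = 249/4.
Back-substituting: q_O = (91 − 249/4) = 115/4, q_W = (92 − 249/4) = 119/4, q_A = (66 − 249/4) = 15/4.
Total output Q = 249/4, so price P = 101 - 249/4 = 155/4.

38.75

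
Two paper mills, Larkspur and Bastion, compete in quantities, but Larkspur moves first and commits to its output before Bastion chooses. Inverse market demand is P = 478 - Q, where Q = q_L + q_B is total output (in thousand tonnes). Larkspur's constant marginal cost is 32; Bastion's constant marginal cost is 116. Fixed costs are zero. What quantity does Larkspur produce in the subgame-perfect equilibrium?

The follower Bastion best-responds to any q_L: π_B = (478 - Q)q_B - 116q_B.
Follower FOC: 362 - q_L - 2q_B = 0, so q_B(q_L) = (362 - q_L)/2.
The leader anticipates this reaction. Substituting into P = 478 - Q gives P = 297 - (1/2)q_L, so π_L = (297 - (1/2)q_L)q_L - 32q_L.
Leader FOC: 265 - q_L = 0, so q_L = 265.
Then q_B = (362 - 265)/2 = 97/2.

265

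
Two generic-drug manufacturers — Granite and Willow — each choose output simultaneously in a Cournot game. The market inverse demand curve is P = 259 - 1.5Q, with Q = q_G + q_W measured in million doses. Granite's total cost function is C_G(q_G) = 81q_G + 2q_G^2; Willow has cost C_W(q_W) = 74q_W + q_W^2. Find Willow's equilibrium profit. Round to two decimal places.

2463.22

Granite's profit: π_G = (259 - 1.5Q)q_G - (81q_G + 2q_G²). Setting ∂π_G/∂q_G = 0: 178 - 7q_G - (3/2)(q_W) = 0.
Willow's profit: π_W = (259 - 1.5Q)q_W - (74q_W + q_W²). Setting ∂π_W/∂q_W = 0: 185 - 5q_W - (3/2)(q_G) = 0.
So q_G = (178 - (3/2)q_W)/7 and q_W = (185 - (3/2)q_G)/5.
Substituting one into the other gives q_G = 18.7023 and q_W = 31.3893.
Price P = 259 - (3/2)·50.0916 = 183.8626.
Willow's profit: 183.8626·31.3893 - 74·31.3893 - 31.3893² = 2463.2224.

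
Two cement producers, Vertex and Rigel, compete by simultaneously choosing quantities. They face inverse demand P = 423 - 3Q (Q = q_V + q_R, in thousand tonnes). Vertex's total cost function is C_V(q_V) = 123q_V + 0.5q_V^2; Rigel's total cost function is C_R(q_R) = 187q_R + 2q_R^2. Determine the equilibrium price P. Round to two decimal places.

Vertex's profit: π_V = (423 - 3Q)q_V - (123q_V + (1/2)q_V²). Setting ∂π_V/∂q_V = 0: 300 - 7q_V - 3(q_R) = 0.
Rigel's first-order condition: 236 - 10q_R - 3(q_V) = 0.
So q_V = (300 - 3q_R)/7 and q_R = (236 - 3q_V)/10.
Substituting one into the other gives q_V = 37.5738 and q_R = 752/61.
Total output Q = 49.9016, so price P = 423 - 3·49.9016 = 273.2951.

273.30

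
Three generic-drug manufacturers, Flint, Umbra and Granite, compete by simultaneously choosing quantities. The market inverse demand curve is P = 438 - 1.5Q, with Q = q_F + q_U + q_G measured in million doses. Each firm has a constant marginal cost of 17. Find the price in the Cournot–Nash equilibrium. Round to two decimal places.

122.25

A representative firm's profit is π_i = q_i(438 - 1.5Q) - 17q_i.
First-order condition (treating rivals' output as given): 421 - 3q_i - (3/2)·Σ_{j≠i} q_j = 0.
With identical firms every q_j equals q_i, so Σ_{j≠i} q_j = 2q_i and 421 = 6q_i, giving q_i = 421/6.
Total output Q = 421/2, so price P = 438 - (3/2)·(421/2) = 489/4.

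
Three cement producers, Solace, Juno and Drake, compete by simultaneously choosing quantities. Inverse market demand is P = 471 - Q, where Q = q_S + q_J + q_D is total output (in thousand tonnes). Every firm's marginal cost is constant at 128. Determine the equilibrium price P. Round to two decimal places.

Each firm earns π_i = (471 - Q)q_i - 128q_i.
First-order condition (treating rivals' output as given): 343 - 2q_i - Σ_{j≠i} q_j = 0.
With identical firms every q_j equals q_i, so Σ_{j≠i} q_j = 2q_i and 343 = 4q_i, giving q_i = 343/4.
Total output Q = 1029/4, so price P = 471 - 1029/4 = 855/4.

213.75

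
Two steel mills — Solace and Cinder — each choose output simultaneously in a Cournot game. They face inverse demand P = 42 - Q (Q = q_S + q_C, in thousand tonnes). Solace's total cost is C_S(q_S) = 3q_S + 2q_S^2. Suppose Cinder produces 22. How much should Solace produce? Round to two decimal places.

2.83

With the rival's output fixed at 22, Solace's profit is π_S = (42 - 22 - q_S)q_S - (3q_S + 2q_S²) = (20 - q_S)q_S - (3q_S + 2q_S²).
∂π_S/∂q_S = 17 - 6q_S = 0, so q_S = 17/6.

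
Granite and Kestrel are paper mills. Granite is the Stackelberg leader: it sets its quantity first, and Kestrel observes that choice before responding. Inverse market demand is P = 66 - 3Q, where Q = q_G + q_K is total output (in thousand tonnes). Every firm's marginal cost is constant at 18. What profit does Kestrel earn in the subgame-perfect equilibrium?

Solve by backward induction. Given q_G, the follower Kestrel maximises π_K = (66 - 3q_G - 3q_K)q_K - 18q_K.
∂π_K/∂q_K = 48 - 3q_G - 6q_K = 0 gives the reaction function q_K = (48 - 3q_G)/6.
The leader anticipates this reaction. Substituting into P = 66 - 3Q gives P = 42 - (3/2)q_G, so π_G = (42 - (3/2)q_G)q_G - 18q_G.
Leader FOC: 24 - 3q_G = 0, so q_G = 8.
Then q_K = (48 - 3·8)/6 = 4.
Price P = 66 - 3·12 = 30.
Kestrel's profit: (30 - 18)·4 = 48.

48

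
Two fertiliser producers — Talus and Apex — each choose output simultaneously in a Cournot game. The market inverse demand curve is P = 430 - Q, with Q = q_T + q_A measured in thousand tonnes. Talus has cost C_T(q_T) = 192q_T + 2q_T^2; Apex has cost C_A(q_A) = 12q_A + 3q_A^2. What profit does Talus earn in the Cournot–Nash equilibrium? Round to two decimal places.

Talus's profit: π_T = (430 - Q)q_T - (192q_T + 2q_T²). Setting ∂π_T/∂q_T = 0: 238 - 6q_T - (q_A) = 0.
Apex's profit: π_A = (430 - Q)q_A - (12q_A + 3q_A²). Setting ∂π_A/∂q_A = 0: 418 - 8q_A - (q_T) = 0.
So q_T = (238 - q_A)/6 and q_A = (418 - q_T)/8.
Solving the pair: q_T = 1486/47, q_A = 48.2979.
Price P = 430 - 79.9149 = 350.0851.
Talus's profit: 350.0851·(1486/47) - 192·(1486/47) - 2(1486/47)² = 2998.9081.

2998.91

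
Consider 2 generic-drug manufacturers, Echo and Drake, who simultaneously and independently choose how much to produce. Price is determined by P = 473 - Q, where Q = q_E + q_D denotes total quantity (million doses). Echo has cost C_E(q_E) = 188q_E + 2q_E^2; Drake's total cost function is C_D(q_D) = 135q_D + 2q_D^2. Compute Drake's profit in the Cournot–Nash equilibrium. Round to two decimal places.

7440.12

Echo's profit: π_E = (473 - Q)q_E - (188q_E + 2q_E²). Setting ∂π_E/∂q_E = 0: 285 - 6q_E - (q_D) = 0.
Drake's profit: π_D = (473 - Q)q_D - (135q_D + 2q_D²). Setting ∂π_D/∂q_D = 0: 338 - 6q_D - (q_E) = 0.
Rearranging gives the reaction functions q_E = (285 - q_D)/6 and q_D = (338 - q_E)/6.
Substituting one into the other gives q_E = 196/5 and q_D = 249/5.
Price P = 473 - 89 = 384.
Drake's profit: 384·(249/5) - 135·(249/5) - 2(249/5)² = 7440.1200.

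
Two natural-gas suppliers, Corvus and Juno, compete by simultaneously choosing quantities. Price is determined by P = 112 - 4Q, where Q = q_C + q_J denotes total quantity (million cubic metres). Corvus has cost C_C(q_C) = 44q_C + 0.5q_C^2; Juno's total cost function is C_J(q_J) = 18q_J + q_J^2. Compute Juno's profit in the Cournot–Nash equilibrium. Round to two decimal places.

300.84

Corvus's profit: π_C = (112 - 4Q)q_C - (44q_C + (1/2)q_C²). Setting ∂π_C/∂q_C = 0: 68 - 9q_C - 4(q_J) = 0.
Juno's profit: π_J = (112 - 4Q)q_J - (18q_J + q_J²). Setting ∂π_J/∂q_J = 0: 94 - 10q_J - 4(q_C) = 0.
Best responses: q_C = (68 - 4q_J)/9, q_J = (94 - 4q_C)/10.
Solving the pair: q_C = 152/37, q_J = 287/37.
Price P = 112 - 4·(439/37) = 64.5405.
Juno's profit: 64.5405·(287/37) - 18·(287/37) - (287/37)² = 300.8364.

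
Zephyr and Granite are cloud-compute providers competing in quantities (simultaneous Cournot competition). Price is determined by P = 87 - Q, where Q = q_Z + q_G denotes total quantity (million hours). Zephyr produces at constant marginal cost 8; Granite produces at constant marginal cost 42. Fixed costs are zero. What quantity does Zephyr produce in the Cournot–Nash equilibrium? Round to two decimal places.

37.67

Zephyr's profit: π_Z = (87 - Q)q_Z - (8q_Z). Setting ∂π_Z/∂q_Z = 0: 79 - 2q_Z - (q_G) = 0.
Granite's first-order condition: 45 - 2q_G - (q_Z) = 0.
Rearranging gives the reaction functions q_Z = (79 - q_G)/2 and q_G = (45 - q_Z)/2.
Substituting one into the other gives q_Z = 113/3 and q_G = 11/3.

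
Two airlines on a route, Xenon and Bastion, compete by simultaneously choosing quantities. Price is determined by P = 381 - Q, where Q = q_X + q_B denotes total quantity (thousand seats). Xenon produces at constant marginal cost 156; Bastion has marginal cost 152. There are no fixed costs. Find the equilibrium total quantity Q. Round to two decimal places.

151.33

Xenon's profit: π_X = (381 - Q)q_X - (156q_X). Setting ∂π_X/∂q_X = 0: 225 - 2q_X - (q_B) = 0.
Bastion's profit: π_B = (381 - Q)q_B - (152q_B). Setting ∂π_B/∂q_B = 0: 229 - 2q_B - (q_X) = 0.
So q_X = (225 - q_B)/2 and q_B = (229 - q_X)/2.
Substituting one into the other gives q_X = 221/3 and q_B = 233/3.
Total output Q = 221/3 + 233/3 = 454/3.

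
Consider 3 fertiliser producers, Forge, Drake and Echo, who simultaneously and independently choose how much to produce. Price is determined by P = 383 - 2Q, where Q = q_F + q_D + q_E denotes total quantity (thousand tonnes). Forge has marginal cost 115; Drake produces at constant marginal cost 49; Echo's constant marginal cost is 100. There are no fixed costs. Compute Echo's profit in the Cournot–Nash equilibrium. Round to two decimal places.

Forge's profit: π_F = (383 - 2Q)q_F - (115q_F). Setting ∂π_F/∂q_F = 0: 268 - 4q_F - 2(q_D + q_E) = 0.
Drake's first-order condition: 334 - 4q_D - 2(q_F + q_E) = 0.
Echo's profit: π_E = (383 - 2Q)q_E - (100q_E). Setting ∂π_E/∂q_E = 0: 283 - 4q_E - 2(q_F + q_D) = 0.
Adding the 3 first-order conditions: 885 − 8Q = 0, so Q = 885/8.
Back-substituting: q_F = (268 − 885/4)/2 = 187/8, q_D = (334 − 885/4)/2 = 451/8, q_E = (283 − 885/4)/2 = 247/8.
Price P = 383 - 2·(885/8) = 647/4.
Echo's profit: (647/4 - 100)·(247/8) = 1906.5313.

1906.53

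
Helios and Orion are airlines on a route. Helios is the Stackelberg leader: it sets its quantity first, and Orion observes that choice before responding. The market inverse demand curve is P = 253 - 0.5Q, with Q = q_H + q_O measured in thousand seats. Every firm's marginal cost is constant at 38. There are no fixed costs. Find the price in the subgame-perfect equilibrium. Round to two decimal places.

Solve by backward induction. Given q_H, the follower Orion maximises π_O = (253 - (1/2)q_H - (1/2)q_O)q_O - 38q_O.
Follower FOC: 215 - (1/2)q_H - q_O = 0, so q_O(q_H) = (215 - (1/2)q_H).
The leader anticipates this reaction. Substituting into P = 253 - 0.5Q gives P = 291/2 - (1/4)q_H, so π_H = (291/2 - (1/4)q_H)q_H - 38q_H.
Maximising: ∂π_H/∂q_H = 215/2 - (1/2)q_H = 0, giving q_H = 215.
Then q_O = (215 - (1/2)·215) = 215/2.
Total output Q = 645/2, so price P = 253 - (1/2)·(645/2) = 367/4.

91.75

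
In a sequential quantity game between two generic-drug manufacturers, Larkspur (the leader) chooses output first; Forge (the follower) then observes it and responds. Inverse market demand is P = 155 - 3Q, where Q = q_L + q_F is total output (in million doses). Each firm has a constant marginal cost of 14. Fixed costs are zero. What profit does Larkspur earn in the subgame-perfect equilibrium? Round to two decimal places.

828.38

Solve by backward induction. Given q_L, the follower Forge maximises π_F = (155 - 3q_L - 3q_F)q_F - 14q_F.
Setting the follower's marginal profit to zero, 141 - 3q_L - 6q_F = 0, i.e. q_F = (141 - 3q_L)/6.
The leader anticipates this reaction. Substituting into P = 155 - 3Q gives P = 169/2 - (3/2)q_L, so π_L = (169/2 - (3/2)q_L)q_L - 14q_L.
Leader FOC: 141/2 - 3q_L = 0, so q_L = 47/2.
Then q_F = (141 - 3·(47/2))/6 = 47/4.
Price P = 155 - 3·(141/4) = 197/4.
Larkspur's profit: (197/4 - 14)·(47/2) = 828.3750.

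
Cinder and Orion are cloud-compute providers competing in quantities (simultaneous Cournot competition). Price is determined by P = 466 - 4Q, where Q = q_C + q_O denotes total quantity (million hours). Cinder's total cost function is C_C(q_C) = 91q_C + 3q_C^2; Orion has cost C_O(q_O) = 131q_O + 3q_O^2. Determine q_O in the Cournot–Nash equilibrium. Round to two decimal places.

Cinder's profit: π_C = (466 - 4Q)q_C - (91q_C + 3q_C²). Setting ∂π_C/∂q_C = 0: 375 - 14q_C - 4(q_O) = 0.
Orion's profit: π_O = (466 - 4Q)q_O - (131q_O + 3q_O²). Setting ∂π_O/∂q_O = 0: 335 - 14q_O - 4(q_C) = 0.
So q_C = (375 - 4q_O)/14 and q_O = (335 - 4q_C)/14.
Substituting one into the other gives q_C = 391/18 and q_O = 319/18.

17.72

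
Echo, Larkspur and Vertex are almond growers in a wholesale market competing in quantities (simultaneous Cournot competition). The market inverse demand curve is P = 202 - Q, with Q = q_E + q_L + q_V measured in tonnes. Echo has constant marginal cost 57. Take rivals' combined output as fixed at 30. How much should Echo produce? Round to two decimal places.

57.50

With rivals' combined output fixed at 30, Echo's profit is π_E = (202 - 30 - q_E)q_E - (57q_E) = (172 - q_E)q_E - (57q_E).
∂π_E/∂q_E = 115 - 2q_E = 0, so q_E = 115/2.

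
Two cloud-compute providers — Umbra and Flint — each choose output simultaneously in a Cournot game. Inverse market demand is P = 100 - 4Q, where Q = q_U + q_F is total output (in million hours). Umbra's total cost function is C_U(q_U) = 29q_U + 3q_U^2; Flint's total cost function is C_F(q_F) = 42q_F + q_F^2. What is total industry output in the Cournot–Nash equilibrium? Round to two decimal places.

Umbra's profit: π_U = (100 - 4Q)q_U - (29q_U + 3q_U²). Setting ∂π_U/∂q_U = 0: 71 - 14q_U - 4(q_F) = 0.
Flint's profit: π_F = (100 - 4Q)q_F - (42q_F + q_F²). Setting ∂π_F/∂q_F = 0: 58 - 10q_F - 4(q_U) = 0.
So q_U = (71 - 4q_F)/14 and q_F = (58 - 4q_U)/10.
Substituting one into the other gives q_U = 239/62 and q_F = 132/31.
Total output Q = 239/62 + 132/31 = 503/62.

8.11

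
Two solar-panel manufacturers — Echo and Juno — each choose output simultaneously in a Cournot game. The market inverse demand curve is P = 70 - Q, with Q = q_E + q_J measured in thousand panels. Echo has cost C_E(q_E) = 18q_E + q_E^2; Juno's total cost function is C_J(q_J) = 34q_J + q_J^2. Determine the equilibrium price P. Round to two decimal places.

Echo's profit: π_E = (70 - Q)q_E - (18q_E + q_E²). Setting ∂π_E/∂q_E = 0: 52 - 4q_E - (q_J) = 0.
Juno's first-order condition: 36 - 4q_J - (q_E) = 0.
Best responses: q_E = (52 - q_J)/4, q_J = (36 - q_E)/4.
Substituting one into the other gives q_E = 172/15 and q_J = 92/15.
Total output Q = 88/5, so price P = 70 - 88/5 = 262/5.

52.40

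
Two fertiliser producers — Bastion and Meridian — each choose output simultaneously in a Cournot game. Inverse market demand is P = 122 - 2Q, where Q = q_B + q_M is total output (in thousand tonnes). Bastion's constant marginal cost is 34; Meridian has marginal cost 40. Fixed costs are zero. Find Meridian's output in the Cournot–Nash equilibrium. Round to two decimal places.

12.67

Bastion's profit: π_B = (122 - 2Q)q_B - (34q_B). Setting ∂π_B/∂q_B = 0: 88 - 4q_B - 2(q_M) = 0.
Meridian's profit: π_M = (122 - 2Q)q_M - (40q_M). Setting ∂π_M/∂q_M = 0: 82 - 4q_M - 2(q_B) = 0.
Best responses: q_B = (88 - 2q_M)/4, q_M = (82 - 2q_B)/4.
Substituting one into the other gives q_B = 47/3 and q_M = 38/3.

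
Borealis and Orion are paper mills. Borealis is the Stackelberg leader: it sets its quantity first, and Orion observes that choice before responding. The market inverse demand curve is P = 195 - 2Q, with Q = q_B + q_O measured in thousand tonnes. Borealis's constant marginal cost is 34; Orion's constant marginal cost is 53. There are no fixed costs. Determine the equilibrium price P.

79

Solve by backward induction. Given q_B, the follower Orion maximises π_O = (195 - 2q_B - 2q_O)q_O - 53q_O.
∂π_O/∂q_O = 142 - 2q_B - 4q_O = 0 gives the reaction function q_O = (142 - 2q_B)/4.
The leader anticipates this reaction. Substituting into P = 195 - 2Q gives P = 124 - q_B, so π_B = (124 - q_B)q_B - 34q_B.
Maximising: ∂π_B/∂q_B = 90 - 2q_B = 0, giving q_B = 45.
Then q_O = (142 - 2·45)/4 = 13.
Total output Q = 58, so price P = 195 - 2·58 = 79.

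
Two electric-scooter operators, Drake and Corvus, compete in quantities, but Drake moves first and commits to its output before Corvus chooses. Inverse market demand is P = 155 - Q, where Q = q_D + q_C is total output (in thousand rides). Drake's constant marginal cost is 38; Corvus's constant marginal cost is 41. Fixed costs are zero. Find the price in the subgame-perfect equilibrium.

68

The follower Corvus best-responds to any q_D: π_C = (155 - Q)q_C - 41q_C.
Follower FOC: 114 - q_D - 2q_C = 0, so q_C(q_D) = (114 - q_D)/2.
The leader anticipates this reaction. Substituting into P = 155 - Q gives P = 98 - (1/2)q_D, so π_D = (98 - (1/2)q_D)q_D - 38q_D.
The leader's first-order condition 60 - q_D = 0 yields q_D = 60.
Then q_C = (114 - 60)/2 = 27.
Total output Q = 87, so price P = 155 - 87 = 68.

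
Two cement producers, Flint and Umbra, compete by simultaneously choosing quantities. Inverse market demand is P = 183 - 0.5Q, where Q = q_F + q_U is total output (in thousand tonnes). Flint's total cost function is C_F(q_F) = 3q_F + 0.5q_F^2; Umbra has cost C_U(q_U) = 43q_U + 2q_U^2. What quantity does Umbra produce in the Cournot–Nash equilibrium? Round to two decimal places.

Flint's profit: π_F = (183 - 0.5Q)q_F - (3q_F + (1/2)q_F²). Setting ∂π_F/∂q_F = 0: 180 - 2q_F - (1/2)(q_U) = 0.
Umbra's first-order condition: 140 - 5q_U - (1/2)(q_F) = 0.
Rearranging gives the reaction functions q_F = (180 - (1/2)q_U)/2 and q_U = (140 - (1/2)q_F)/5.
Solving the pair: q_F = 85.1282, q_U = 760/39.

19.49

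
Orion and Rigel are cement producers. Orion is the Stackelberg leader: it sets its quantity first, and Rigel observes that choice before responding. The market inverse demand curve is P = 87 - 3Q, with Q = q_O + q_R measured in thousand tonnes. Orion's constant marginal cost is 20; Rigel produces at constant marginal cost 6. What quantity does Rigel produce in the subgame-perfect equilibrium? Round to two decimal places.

Solve by backward induction. Given q_O, the follower Rigel maximises π_R = (87 - 3q_O - 3q_R)q_R - 6q_R.
∂π_R/∂q_R = 81 - 3q_O - 6q_R = 0 gives the reaction function q_R = (81 - 3q_O)/6.
Orion substitutes q_R(q_O) into its own profit: π_O = q_O(87 - 3q_O - (81 - 3q_O)/2) - 20q_O = (93/2 - (3/2)q_O)q_O - 20q_O.
The leader's first-order condition 53/2 - 3q_O = 0 yields q_O = 53/6.
Then q_R = (81 - 3·(53/6))/6 = 109/12.

9.08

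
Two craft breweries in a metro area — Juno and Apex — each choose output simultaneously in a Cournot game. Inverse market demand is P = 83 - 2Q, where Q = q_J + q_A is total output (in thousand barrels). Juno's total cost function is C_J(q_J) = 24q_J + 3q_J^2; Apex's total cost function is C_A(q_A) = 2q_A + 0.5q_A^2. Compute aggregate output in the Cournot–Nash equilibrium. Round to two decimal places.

17.93

Juno's profit: π_J = (83 - 2Q)q_J - (24q_J + 3q_J²). Setting ∂π_J/∂q_J = 0: 59 - 10q_J - 2(q_A) = 0.
Apex's first-order condition: 81 - 5q_A - 2(q_J) = 0.
Rearranging gives the reaction functions q_J = (59 - 2q_A)/10 and q_A = (81 - 2q_J)/5.
Substituting one into the other gives q_J = 133/46 and q_A = 346/23.
Total output Q = 133/46 + 346/23 = 825/46.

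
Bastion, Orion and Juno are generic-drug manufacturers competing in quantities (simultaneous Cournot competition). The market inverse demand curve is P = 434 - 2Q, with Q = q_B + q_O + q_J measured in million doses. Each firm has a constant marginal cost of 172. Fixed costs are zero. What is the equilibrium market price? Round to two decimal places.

237.50

A representative firm's profit is π_i = q_i(434 - 2Q) - 172q_i.
First-order condition (treating rivals' output as given): 262 - 4q_i - 2·Σ_{j≠i} q_j = 0.
With identical firms every q_j equals q_i, so Σ_{j≠i} q_j = 2q_i and 262 = 8q_i, giving q_i = 131/4.
Total output Q = 393/4, so price P = 434 - 2·(393/4) = 475/2.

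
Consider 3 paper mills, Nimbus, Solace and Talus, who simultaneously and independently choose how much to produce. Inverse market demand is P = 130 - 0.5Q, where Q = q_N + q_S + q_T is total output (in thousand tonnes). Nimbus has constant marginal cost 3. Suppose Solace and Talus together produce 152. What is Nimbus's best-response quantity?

51

With rivals' combined output fixed at 152, Nimbus's profit is π_N = (130 - (1/2)·152 - (1/2)q_N)q_N - (3q_N) = (54 - (1/2)q_N)q_N - (3q_N).
∂π_N/∂q_N = 51 - q_N = 0, so q_N = 51.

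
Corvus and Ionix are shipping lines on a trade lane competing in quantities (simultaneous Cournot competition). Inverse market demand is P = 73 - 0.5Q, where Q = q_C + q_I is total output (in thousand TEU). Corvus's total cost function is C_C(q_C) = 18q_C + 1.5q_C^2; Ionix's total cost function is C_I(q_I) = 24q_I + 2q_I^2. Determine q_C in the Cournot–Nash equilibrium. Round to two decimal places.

12.68

Corvus's profit: π_C = (73 - 0.5Q)q_C - (18q_C + (3/2)q_C²). Setting ∂π_C/∂q_C = 0: 55 - 4q_C - (1/2)(q_I) = 0.
Ionix's first-order condition: 49 - 5q_I - (1/2)(q_C) = 0.
Rearranging gives the reaction functions q_C = (55 - (1/2)q_I)/4 and q_I = (49 - (1/2)q_C)/5.
Solving the pair: q_C = 1002/79, q_I = 674/79.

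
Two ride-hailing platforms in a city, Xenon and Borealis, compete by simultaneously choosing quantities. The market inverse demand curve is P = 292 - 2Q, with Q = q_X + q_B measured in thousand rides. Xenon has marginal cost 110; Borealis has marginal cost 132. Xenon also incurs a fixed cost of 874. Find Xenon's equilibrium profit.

1438

Xenon's profit: π_X = (292 - 2Q)q_X - (110q_X). Setting ∂π_X/∂q_X = 0: 182 - 4q_X - 2(q_B) = 0.
Borealis's profit: π_B = (292 - 2Q)q_B - (132q_B). Setting ∂π_B/∂q_B = 0: 160 - 4q_B - 2(q_X) = 0.
Rearranging gives the reaction functions q_X = (182 - 2q_B)/4 and q_B = (160 - 2q_X)/4.
Solving the pair: q_X = 34, q_B = 23.
Price P = 292 - 2·57 = 178.
Xenon's profit: (178 - 110)·34 - 874 = 1438.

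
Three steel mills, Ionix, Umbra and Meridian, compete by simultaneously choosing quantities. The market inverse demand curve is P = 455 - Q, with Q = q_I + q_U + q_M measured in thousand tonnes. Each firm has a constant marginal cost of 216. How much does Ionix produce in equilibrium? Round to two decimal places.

A representative firm's profit is π_i = q_i(455 - Q) - 216q_i.
Setting ∂π_i/∂q_i = 0 with rivals' quantities fixed: 239 - 2q_i - Σ_{j≠i} q_j = 0.
With identical firms every q_j equals q_i, so Σ_{j≠i} q_j = 2q_i and 239 = 4q_i, giving q_i = 239/4.

59.75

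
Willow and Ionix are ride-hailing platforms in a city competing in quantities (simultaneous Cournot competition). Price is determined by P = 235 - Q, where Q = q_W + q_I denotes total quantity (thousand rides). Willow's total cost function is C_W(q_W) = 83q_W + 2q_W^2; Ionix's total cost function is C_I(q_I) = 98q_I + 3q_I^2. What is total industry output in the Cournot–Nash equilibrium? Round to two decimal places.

37.21

Willow's profit: π_W = (235 - Q)q_W - (83q_W + 2q_W²). Setting ∂π_W/∂q_W = 0: 152 - 6q_W - (q_I) = 0.
Ionix's first-order condition: 137 - 8q_I - (q_W) = 0.
So q_W = (152 - q_I)/6 and q_I = (137 - q_W)/8.
Solving the pair: q_W = 1079/47, q_I = 670/47.
Total output Q = 1079/47 + 670/47 = 1749/47.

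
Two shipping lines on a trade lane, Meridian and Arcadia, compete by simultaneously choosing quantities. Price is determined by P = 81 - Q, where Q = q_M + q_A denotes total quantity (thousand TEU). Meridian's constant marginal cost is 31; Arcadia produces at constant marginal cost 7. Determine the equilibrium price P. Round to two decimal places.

Meridian's profit: π_M = (81 - Q)q_M - (31q_M). Setting ∂π_M/∂q_M = 0: 50 - 2q_M - (q_A) = 0.
Arcadia's profit: π_A = (81 - Q)q_A - (7q_A). Setting ∂π_A/∂q_A = 0: 74 - 2q_A - (q_M) = 0.
So q_M = (50 - q_A)/2 and q_A = (74 - q_M)/2.
Solving the pair: q_M = 26/3, q_A = 98/3.
Total output Q = 124/3, so price P = 81 - 124/3 = 119/3.

39.67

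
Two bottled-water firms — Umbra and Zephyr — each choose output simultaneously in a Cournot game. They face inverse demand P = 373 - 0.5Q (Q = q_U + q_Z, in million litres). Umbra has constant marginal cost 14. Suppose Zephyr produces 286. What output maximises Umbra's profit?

With the rival's output fixed at 286, Umbra's profit is π_U = (373 - (1/2)·286 - (1/2)q_U)q_U - (14q_U) = (230 - (1/2)q_U)q_U - (14q_U).
∂π_U/∂q_U = 216 - q_U = 0, so q_U = 216.

216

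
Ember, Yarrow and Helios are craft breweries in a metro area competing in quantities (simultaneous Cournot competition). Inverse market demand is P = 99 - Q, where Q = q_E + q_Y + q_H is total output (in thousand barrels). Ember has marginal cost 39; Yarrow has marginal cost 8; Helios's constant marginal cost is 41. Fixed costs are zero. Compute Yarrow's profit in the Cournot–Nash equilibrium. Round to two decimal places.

Ember's profit: π_E = (99 - Q)q_E - (39q_E). Setting ∂π_E/∂q_E = 0: 60 - 2q_E - (q_Y + q_H) = 0.
Yarrow's profit: π_Y = (99 - Q)q_Y - (8q_Y). Setting ∂π_Y/∂q_Y = 0: 91 - 2q_Y - (q_E + q_H) = 0.
Helios's first-order condition: 58 - 2q_H - (q_E + q_Y) = 0.
Summing all 3 equations gives 209 − 4Q = 0, hence Q = 209/4.
Back-substituting: q_E = (60 − 209/4) = 31/4, q_Y = (91 − 209/4) = 155/4, q_H = (58 − 209/4) = 23/4.
Price P = 99 - 209/4 = 187/4.
Yarrow's profit: (187/4 - 8)·(155/4) = 1501.5625.

1501.56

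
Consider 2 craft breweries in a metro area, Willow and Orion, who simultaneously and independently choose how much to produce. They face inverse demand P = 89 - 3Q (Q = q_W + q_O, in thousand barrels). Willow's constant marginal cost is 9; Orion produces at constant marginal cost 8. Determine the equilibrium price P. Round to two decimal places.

Willow's profit: π_W = (89 - 3Q)q_W - (9q_W). Setting ∂π_W/∂q_W = 0: 80 - 6q_W - 3(q_O) = 0.
Orion's profit: π_O = (89 - 3Q)q_O - (8q_O). Setting ∂π_O/∂q_O = 0: 81 - 6q_O - 3(q_W) = 0.
Rearranging gives the reaction functions q_W = (80 - 3q_O)/6 and q_O = (81 - 3q_W)/6.
Substituting one into the other gives q_W = 79/9 and q_O = 82/9.
Total output Q = 161/9, so price P = 89 - 3·(161/9) = 106/3.

35.33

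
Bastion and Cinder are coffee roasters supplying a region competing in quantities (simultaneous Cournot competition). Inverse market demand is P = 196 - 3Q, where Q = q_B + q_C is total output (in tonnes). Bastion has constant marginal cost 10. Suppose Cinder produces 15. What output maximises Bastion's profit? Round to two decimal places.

With the rival's output fixed at 15, Bastion's profit is π_B = (196 - 3·15 - 3q_B)q_B - (10q_B) = (151 - 3q_B)q_B - (10q_B).
∂π_B/∂q_B = 141 - 6q_B = 0, so q_B = 47/2.

23.50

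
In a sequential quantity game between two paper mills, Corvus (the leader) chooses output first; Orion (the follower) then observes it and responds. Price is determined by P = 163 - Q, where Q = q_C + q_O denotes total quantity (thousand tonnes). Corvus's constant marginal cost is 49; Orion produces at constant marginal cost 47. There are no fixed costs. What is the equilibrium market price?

77

The follower Orion best-responds to any q_C: π_O = (163 - Q)q_O - 47q_O.
Follower FOC: 116 - q_C - 2q_O = 0, so q_O(q_C) = (116 - q_C)/2.
The leader anticipates this reaction. Substituting into P = 163 - Q gives P = 105 - (1/2)q_C, so π_C = (105 - (1/2)q_C)q_C - 49q_C.
The leader's first-order condition 56 - q_C = 0 yields q_C = 56.
Then q_O = (116 - 56)/2 = 30.
Total output Q = 86, so price P = 163 - 86 = 77.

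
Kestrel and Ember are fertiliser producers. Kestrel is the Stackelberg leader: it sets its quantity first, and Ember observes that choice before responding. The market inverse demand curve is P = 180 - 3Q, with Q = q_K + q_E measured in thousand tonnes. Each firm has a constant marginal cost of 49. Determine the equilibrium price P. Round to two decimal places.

81.75

The follower Ember best-responds to any q_K: π_E = (180 - 3Q)q_E - 49q_E.
Setting the follower's marginal profit to zero, 131 - 3q_K - 6q_E = 0, i.e. q_E = (131 - 3q_K)/6.
Kestrel substitutes q_E(q_K) into its own profit: π_K = q_K(180 - 3q_K - (131 - 3q_K)/2) - 49q_K = (229/2 - (3/2)q_K)q_K - 49q_K.
Leader FOC: 131/2 - 3q_K = 0, so q_K = 131/6.
Then q_E = (131 - 3·(131/6))/6 = 131/12.
Total output Q = 131/4, so price P = 180 - 3·(131/4) = 327/4.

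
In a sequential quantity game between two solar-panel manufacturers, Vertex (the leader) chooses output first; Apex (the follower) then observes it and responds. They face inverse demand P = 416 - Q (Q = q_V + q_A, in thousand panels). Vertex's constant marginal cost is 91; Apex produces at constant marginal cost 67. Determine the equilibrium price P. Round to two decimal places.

Solve by backward induction. Given q_V, the follower Apex maximises π_A = (416 - q_V - q_A)q_A - 67q_A.
Follower FOC: 349 - q_V - 2q_A = 0, so q_A(q_V) = (349 - q_V)/2.
The leader anticipates this reaction. Substituting into P = 416 - Q gives P = 483/2 - (1/2)q_V, so π_V = (483/2 - (1/2)q_V)q_V - 91q_V.
The leader's first-order condition 301/2 - q_V = 0 yields q_V = 301/2.
Then q_A = (349 - 301/2)/2 = 397/4.
Total output Q = 999/4, so price P = 416 - 999/4 = 665/4.

166.25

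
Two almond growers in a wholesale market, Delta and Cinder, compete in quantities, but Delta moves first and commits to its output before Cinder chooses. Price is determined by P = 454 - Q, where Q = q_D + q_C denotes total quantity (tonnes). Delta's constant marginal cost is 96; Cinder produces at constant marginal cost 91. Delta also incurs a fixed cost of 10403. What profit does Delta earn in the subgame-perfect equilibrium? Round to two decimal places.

Solve by backward induction. Given q_D, the follower Cinder maximises π_C = (454 - q_D - q_C)q_C - 91q_C.
Setting the follower's marginal profit to zero, 363 - q_D - 2q_C = 0, i.e. q_C = (363 - q_D)/2.
The leader anticipates this reaction. Substituting into P = 454 - Q gives P = 545/2 - (1/2)q_D, so π_D = (545/2 - (1/2)q_D)q_D - 96q_D.
Maximising: ∂π_D/∂q_D = 353/2 - q_D = 0, giving q_D = 353/2.
Then q_C = (363 - 353/2)/2 = 373/4.
Price P = 454 - 1079/4 = 737/4.
Delta's profit: (737/4 - 96)·(353/2) - 10403 = 5173.1250.

5173.13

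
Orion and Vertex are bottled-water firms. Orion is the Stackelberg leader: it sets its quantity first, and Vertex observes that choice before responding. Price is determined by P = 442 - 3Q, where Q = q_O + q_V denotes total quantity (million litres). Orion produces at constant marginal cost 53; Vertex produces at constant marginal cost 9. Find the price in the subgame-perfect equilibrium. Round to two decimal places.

139.25

The follower Vertex best-responds to any q_O: π_V = (442 - 3Q)q_V - 9q_V.
Setting the follower's marginal profit to zero, 433 - 3q_O - 6q_V = 0, i.e. q_V = (433 - 3q_O)/6.
The leader anticipates this reaction. Substituting into P = 442 - 3Q gives P = 451/2 - (3/2)q_O, so π_O = (451/2 - (3/2)q_O)q_O - 53q_O.
Maximising: ∂π_O/∂q_O = 345/2 - 3q_O = 0, giving q_O = 115/2.
Then q_V = (433 - 3·(115/2))/6 = 521/12.
Total output Q = 1211/12, so price P = 442 - 3·(1211/12) = 557/4.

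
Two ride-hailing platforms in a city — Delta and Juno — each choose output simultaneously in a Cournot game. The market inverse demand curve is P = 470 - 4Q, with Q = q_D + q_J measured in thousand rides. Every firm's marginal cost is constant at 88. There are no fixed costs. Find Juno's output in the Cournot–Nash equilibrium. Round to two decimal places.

Each firm earns π_i = (470 - 4Q)q_i - 88q_i.
First-order condition (treating rivals' output as given): 382 - 8q_i - 4q_j = 0.
By symmetry each firm produces the same amount; substituting q_j = q_i yields q_i = 382/12 = 191/6.

31.83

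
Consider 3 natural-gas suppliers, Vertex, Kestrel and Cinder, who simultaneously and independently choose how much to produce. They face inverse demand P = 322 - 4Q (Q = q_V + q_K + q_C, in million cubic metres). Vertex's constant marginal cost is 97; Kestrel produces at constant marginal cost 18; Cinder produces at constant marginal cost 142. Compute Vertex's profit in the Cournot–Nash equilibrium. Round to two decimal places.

570.02

Vertex's profit: π_V = (322 - 4Q)q_V - (97q_V). Setting ∂π_V/∂q_V = 0: 225 - 8q_V - 4(q_K + q_C) = 0.
Kestrel's first-order condition: 304 - 8q_K - 4(q_V + q_C) = 0.
Cinder's profit: π_C = (322 - 4Q)q_C - (142q_C). Setting ∂π_C/∂q_C = 0: 180 - 8q_C - 4(q_V + q_K) = 0.
Adding the 3 conditions: 709 − 8Q − 8Q = 0, i.e. Q = 709/16.
Back-substituting: q_V = (225 − 709/4)/4 = 191/16, q_K = (304 − 709/4)/4 = 507/16, q_C = (180 − 709/4)/4 = 11/16.
Price P = 322 - 4·(709/16) = 579/4.
Vertex's profit: (579/4 - 97)·(191/16) = 570.0156.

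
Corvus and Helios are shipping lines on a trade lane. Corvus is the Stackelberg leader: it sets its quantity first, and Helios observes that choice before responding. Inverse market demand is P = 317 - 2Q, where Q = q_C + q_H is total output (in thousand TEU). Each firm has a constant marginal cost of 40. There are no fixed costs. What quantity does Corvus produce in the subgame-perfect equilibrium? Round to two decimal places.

Solve by backward induction. Given q_C, the follower Helios maximises π_H = (317 - 2q_C - 2q_H)q_H - 40q_H.
Setting the follower's marginal profit to zero, 277 - 2q_C - 4q_H = 0, i.e. q_H = (277 - 2q_C)/4.
Corvus substitutes q_H(q_C) into its own profit: π_C = q_C(317 - 2q_C - (277 - 2q_C)/2) - 40q_C = (357/2 - q_C)q_C - 40q_C.
Maximising: ∂π_C/∂q_C = 277/2 - 2q_C = 0, giving q_C = 277/4.
Then q_H = (277 - 2·(277/4))/4 = 277/8.

69.25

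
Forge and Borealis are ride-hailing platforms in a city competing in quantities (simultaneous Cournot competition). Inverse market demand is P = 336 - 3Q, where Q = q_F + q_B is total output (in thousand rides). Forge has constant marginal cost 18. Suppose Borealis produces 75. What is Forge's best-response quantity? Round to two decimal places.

15.50

With the rival's output fixed at 75, Forge's profit is π_F = (336 - 3·75 - 3q_F)q_F - (18q_F) = (111 - 3q_F)q_F - (18q_F).
∂π_F/∂q_F = 93 - 6q_F = 0, so q_F = 31/2.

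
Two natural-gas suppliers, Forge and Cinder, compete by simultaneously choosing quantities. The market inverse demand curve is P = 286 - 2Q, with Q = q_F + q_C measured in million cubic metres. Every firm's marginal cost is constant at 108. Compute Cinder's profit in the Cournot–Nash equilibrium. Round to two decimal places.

1760.22

Each firm earns π_i = (286 - 2Q)q_i - 108q_i.
Setting ∂π_i/∂q_i = 0 with rivals' quantities fixed: 178 - 4q_i - 2q_j = 0.
By symmetry each firm produces the same amount; substituting q_j = q_i yields q_i = 178/6 = 89/3.
Price P = 286 - 2·(178/3) = 502/3.
Cinder's profit: (502/3 - 108)·(89/3) = 1760.2222.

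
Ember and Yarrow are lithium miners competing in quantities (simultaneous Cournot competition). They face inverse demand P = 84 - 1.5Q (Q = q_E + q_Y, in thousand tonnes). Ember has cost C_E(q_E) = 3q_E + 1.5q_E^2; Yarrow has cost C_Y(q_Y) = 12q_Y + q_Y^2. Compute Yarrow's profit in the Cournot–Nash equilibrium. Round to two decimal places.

Ember's profit: π_E = (84 - 1.5Q)q_E - (3q_E + (3/2)q_E²). Setting ∂π_E/∂q_E = 0: 81 - 6q_E - (3/2)(q_Y) = 0.
Yarrow's first-order condition: 72 - 5q_Y - (3/2)(q_E) = 0.
Rearranging gives the reaction functions q_E = (81 - (3/2)q_Y)/6 and q_Y = (72 - (3/2)q_E)/5.
Solving the pair: q_E = 396/37, q_Y = 414/37.
Price P = 84 - (3/2)·(810/37) = 1893/37.
Yarrow's profit: (1893/37)·(414/37) - 12·(414/37) - (414/37)² = 312.9949.

312.99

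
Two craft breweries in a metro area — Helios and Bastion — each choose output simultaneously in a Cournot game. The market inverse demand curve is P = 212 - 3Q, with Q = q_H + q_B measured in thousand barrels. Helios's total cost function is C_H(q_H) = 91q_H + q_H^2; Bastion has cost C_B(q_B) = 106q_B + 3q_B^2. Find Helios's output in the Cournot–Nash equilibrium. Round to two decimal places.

13.03

Helios's profit: π_H = (212 - 3Q)q_H - (91q_H + q_H²). Setting ∂π_H/∂q_H = 0: 121 - 8q_H - 3(q_B) = 0.
Bastion's profit: π_B = (212 - 3Q)q_B - (106q_B + 3q_B²). Setting ∂π_B/∂q_B = 0: 106 - 12q_B - 3(q_H) = 0.
So q_H = (121 - 3q_B)/8 and q_B = (106 - 3q_H)/12.
Solving the pair: q_H = 378/29, q_B = 485/87.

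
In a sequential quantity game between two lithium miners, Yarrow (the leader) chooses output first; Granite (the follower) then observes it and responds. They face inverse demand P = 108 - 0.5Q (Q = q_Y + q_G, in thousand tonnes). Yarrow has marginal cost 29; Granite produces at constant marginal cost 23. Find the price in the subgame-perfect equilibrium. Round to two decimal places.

Solve by backward induction. Given q_Y, the follower Granite maximises π_G = (108 - (1/2)q_Y - (1/2)q_G)q_G - 23q_G.
Setting the follower's marginal profit to zero, 85 - (1/2)q_Y - q_G = 0, i.e. q_G = (85 - (1/2)q_Y).
The leader anticipates this reaction. Substituting into P = 108 - 0.5Q gives P = 131/2 - (1/4)q_Y, so π_Y = (131/2 - (1/4)q_Y)q_Y - 29q_Y.
The leader's first-order condition 73/2 - (1/2)q_Y = 0 yields q_Y = 73.
Then q_G = (85 - (1/2)·73) = 97/2.
Total output Q = 243/2, so price P = 108 - (1/2)·(243/2) = 189/4.

47.25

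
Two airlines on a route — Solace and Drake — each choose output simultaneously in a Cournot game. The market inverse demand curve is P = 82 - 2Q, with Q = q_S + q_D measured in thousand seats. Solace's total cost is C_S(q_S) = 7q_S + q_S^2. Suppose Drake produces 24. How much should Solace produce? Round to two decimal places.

With the rival's output fixed at 24, Solace's profit is π_S = (82 - 2·24 - 2q_S)q_S - (7q_S + q_S²) = (34 - 2q_S)q_S - (7q_S + q_S²).
∂π_S/∂q_S = 27 - 6q_S = 0, so q_S = 9/2.

4.50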